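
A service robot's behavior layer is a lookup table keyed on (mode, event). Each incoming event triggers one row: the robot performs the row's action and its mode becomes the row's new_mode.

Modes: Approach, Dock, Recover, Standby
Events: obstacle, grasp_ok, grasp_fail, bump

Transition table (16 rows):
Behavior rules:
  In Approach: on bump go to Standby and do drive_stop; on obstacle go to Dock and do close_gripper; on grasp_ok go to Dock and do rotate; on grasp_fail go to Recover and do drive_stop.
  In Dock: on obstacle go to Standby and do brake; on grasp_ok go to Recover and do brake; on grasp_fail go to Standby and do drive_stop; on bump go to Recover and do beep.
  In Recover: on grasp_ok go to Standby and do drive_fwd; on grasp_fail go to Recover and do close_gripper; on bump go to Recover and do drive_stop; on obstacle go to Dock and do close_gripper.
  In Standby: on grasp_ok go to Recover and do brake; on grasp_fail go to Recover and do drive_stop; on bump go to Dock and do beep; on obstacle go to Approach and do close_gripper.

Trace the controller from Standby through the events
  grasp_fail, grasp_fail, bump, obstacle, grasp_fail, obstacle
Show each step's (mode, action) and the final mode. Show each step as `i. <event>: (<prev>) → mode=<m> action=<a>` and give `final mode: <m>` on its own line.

final mode: Approach

1. grasp_fail: (Standby) → mode=Recover action=drive_stop
2. grasp_fail: (Recover) → mode=Recover action=close_gripper
3. bump: (Recover) → mode=Recover action=drive_stop
4. obstacle: (Recover) → mode=Dock action=close_gripper
5. grasp_fail: (Dock) → mode=Standby action=drive_stop
6. obstacle: (Standby) → mode=Approach action=close_gripper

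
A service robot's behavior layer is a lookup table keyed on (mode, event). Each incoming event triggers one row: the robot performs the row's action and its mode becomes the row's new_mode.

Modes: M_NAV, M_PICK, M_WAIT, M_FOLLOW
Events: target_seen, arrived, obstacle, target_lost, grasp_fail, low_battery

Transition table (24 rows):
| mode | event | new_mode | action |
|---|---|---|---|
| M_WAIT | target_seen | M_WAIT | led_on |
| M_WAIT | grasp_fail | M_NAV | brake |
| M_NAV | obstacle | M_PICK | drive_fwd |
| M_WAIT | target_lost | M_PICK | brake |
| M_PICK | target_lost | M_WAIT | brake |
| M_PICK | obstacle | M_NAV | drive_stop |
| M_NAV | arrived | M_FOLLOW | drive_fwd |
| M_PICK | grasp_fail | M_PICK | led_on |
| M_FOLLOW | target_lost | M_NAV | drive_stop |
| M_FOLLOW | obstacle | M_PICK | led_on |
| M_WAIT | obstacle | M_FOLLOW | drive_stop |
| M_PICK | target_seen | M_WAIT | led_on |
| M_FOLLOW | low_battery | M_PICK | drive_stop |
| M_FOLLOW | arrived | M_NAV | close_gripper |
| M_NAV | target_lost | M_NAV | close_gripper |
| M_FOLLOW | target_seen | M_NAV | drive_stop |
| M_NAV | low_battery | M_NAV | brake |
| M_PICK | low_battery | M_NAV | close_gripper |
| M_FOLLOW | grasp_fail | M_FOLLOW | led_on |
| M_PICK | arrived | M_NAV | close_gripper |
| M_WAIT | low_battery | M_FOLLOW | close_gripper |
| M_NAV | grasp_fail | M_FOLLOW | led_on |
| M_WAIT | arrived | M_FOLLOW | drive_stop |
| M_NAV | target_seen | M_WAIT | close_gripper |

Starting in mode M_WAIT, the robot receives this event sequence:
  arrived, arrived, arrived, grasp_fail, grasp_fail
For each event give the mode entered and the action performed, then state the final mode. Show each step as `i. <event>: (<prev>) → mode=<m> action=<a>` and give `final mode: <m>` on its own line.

1. arrived: (M_WAIT) → mode=M_FOLLOW action=drive_stop
2. arrived: (M_FOLLOW) → mode=M_NAV action=close_gripper
3. arrived: (M_NAV) → mode=M_FOLLOW action=drive_fwd
4. grasp_fail: (M_FOLLOW) → mode=M_FOLLOW action=led_on
5. grasp_fail: (M_FOLLOW) → mode=M_FOLLOW action=led_on

final mode: M_FOLLOW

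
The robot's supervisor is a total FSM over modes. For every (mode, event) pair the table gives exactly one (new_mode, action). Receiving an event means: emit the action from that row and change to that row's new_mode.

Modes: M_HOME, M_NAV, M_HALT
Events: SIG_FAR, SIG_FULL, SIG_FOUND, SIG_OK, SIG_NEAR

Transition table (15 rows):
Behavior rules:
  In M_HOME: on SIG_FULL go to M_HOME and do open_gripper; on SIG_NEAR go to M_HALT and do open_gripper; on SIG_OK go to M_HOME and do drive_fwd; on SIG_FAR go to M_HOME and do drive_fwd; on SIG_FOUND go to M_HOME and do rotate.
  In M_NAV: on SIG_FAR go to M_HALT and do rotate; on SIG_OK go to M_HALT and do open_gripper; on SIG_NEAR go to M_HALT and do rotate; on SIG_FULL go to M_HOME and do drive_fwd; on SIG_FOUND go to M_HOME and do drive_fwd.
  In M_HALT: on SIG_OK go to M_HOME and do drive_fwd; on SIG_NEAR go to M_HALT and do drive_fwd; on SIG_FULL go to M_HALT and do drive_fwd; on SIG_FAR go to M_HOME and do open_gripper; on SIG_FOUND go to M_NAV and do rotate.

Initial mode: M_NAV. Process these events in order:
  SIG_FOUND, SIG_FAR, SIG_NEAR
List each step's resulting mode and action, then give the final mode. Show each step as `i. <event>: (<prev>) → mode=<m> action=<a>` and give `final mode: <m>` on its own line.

1. SIG_FOUND: (M_NAV) → mode=M_HOME action=drive_fwd
2. SIG_FAR: (M_HOME) → mode=M_HOME action=drive_fwd
3. SIG_NEAR: (M_HOME) → mode=M_HALT action=open_gripper

final mode: M_HALT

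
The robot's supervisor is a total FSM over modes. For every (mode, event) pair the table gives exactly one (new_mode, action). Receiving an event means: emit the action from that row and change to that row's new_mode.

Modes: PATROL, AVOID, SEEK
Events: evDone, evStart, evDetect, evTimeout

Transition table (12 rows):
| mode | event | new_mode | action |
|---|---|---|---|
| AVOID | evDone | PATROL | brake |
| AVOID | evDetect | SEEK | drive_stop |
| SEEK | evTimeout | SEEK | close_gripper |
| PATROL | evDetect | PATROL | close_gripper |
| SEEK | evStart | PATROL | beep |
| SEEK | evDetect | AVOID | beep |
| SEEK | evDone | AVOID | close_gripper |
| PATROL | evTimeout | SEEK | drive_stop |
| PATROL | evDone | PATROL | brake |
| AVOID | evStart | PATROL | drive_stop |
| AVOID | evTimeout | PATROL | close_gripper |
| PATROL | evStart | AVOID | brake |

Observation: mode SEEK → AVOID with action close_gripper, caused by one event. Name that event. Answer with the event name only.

evDone

try evDone: (SEEK, evDone) → (AVOID, close_gripper)  ← matches
try evStart: (SEEK, evStart) → (PATROL, beep)
try evDetect: (SEEK, evDetect) → (AVOID, beep)
try evTimeout: (SEEK, evTimeout) → (SEEK, close_gripper)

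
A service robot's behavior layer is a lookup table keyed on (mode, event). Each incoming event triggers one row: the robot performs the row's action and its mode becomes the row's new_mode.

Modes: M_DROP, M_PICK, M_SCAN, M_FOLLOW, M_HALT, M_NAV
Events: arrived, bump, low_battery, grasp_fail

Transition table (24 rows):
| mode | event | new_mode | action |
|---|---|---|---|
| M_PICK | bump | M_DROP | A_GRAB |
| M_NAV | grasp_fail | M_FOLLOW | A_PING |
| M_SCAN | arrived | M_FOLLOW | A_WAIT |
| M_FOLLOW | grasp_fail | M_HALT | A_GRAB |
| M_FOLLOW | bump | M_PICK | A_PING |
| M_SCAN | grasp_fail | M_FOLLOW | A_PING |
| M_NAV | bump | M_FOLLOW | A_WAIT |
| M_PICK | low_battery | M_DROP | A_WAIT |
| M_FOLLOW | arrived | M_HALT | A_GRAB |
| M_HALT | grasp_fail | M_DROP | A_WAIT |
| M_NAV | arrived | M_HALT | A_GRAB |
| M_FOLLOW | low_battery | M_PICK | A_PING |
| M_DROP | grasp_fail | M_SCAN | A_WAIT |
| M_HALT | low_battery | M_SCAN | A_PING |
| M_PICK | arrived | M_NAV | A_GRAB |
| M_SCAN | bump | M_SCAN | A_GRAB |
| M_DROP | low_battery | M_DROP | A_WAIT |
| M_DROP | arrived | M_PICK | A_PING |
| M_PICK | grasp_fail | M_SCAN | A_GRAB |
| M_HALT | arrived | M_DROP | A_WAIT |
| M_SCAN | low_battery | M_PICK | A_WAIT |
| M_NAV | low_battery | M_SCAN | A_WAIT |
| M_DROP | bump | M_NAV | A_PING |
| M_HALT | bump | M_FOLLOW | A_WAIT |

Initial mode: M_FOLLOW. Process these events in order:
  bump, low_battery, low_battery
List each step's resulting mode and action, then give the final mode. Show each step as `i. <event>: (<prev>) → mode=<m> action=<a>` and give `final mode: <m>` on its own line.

1. bump: (M_FOLLOW) → mode=M_PICK action=A_PING
2. low_battery: (M_PICK) → mode=M_DROP action=A_WAIT
3. low_battery: (M_DROP) → mode=M_DROP action=A_WAIT

final mode: M_DROP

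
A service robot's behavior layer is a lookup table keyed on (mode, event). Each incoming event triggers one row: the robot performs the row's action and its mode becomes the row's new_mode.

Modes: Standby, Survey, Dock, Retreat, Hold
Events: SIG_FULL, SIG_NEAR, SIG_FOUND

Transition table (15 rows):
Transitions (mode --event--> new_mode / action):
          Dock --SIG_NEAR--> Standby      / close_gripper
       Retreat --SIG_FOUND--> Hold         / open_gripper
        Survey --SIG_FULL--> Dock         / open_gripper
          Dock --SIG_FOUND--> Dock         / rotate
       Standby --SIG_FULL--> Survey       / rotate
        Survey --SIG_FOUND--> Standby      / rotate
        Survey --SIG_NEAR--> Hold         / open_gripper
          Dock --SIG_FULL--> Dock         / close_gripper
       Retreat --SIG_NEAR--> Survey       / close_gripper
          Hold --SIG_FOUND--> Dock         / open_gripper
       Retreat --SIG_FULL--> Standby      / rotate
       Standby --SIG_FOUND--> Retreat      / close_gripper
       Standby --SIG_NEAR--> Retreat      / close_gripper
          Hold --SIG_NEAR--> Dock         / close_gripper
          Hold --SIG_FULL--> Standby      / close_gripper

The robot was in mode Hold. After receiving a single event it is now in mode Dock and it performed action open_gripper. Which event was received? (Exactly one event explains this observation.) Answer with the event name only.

SIG_FOUND

try SIG_FULL: (Hold, SIG_FULL) → (Standby, close_gripper)
try SIG_NEAR: (Hold, SIG_NEAR) → (Dock, close_gripper)
try SIG_FOUND: (Hold, SIG_FOUND) → (Dock, open_gripper)  ← matches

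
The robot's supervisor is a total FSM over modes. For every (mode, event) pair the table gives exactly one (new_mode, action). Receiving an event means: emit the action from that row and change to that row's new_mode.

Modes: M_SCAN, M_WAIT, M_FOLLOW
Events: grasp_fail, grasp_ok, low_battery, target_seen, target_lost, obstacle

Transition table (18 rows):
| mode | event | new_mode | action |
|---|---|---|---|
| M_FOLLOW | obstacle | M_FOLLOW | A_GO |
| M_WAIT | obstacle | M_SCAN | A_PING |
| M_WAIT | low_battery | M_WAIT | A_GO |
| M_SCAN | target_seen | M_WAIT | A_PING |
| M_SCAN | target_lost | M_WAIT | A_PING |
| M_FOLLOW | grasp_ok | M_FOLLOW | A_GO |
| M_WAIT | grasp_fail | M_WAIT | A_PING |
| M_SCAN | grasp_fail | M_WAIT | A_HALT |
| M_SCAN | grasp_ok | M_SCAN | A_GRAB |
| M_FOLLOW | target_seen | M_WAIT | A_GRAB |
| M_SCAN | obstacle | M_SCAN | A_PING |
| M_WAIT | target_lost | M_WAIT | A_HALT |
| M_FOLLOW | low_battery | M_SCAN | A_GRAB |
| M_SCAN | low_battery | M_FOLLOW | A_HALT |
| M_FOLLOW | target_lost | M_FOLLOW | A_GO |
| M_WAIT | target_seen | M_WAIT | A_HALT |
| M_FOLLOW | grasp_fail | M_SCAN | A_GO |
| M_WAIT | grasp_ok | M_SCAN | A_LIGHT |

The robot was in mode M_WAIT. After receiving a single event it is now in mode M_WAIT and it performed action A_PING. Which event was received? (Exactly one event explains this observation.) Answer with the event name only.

grasp_fail

try grasp_fail: (M_WAIT, grasp_fail) → (M_WAIT, A_PING)  ← matches
try grasp_ok: (M_WAIT, grasp_ok) → (M_SCAN, A_LIGHT)
try low_battery: (M_WAIT, low_battery) → (M_WAIT, A_GO)
try target_seen: (M_WAIT, target_seen) → (M_WAIT, A_HALT)
try target_lost: (M_WAIT, target_lost) → (M_WAIT, A_HALT)
try obstacle: (M_WAIT, obstacle) → (M_SCAN, A_PING)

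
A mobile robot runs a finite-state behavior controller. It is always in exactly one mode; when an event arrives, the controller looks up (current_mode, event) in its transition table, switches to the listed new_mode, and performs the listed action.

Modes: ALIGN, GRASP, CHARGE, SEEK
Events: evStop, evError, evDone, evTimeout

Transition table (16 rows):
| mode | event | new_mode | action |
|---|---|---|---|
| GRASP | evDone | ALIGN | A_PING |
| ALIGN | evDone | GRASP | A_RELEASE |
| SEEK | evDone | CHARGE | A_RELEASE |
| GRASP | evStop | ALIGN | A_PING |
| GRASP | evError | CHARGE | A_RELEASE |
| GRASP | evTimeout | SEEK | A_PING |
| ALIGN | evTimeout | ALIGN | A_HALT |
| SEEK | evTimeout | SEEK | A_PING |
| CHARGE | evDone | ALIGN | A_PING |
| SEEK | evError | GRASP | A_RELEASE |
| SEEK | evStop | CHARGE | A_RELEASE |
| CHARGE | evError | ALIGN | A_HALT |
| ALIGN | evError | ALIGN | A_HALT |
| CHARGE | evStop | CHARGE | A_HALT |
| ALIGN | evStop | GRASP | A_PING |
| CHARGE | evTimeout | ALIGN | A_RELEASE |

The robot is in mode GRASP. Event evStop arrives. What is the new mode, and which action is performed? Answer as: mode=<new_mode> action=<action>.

current mode = GRASP; filter table to that mode:
  (GRASP, evDone) → (ALIGN, A_PING)
  (GRASP, evStop) → (ALIGN, A_PING)  ← event matches
  (GRASP, evError) → (CHARGE, A_RELEASE)
  (GRASP, evTimeout) → (SEEK, A_PING)
event = evStop selects (ALIGN, A_PING)

mode=ALIGN action=A_PING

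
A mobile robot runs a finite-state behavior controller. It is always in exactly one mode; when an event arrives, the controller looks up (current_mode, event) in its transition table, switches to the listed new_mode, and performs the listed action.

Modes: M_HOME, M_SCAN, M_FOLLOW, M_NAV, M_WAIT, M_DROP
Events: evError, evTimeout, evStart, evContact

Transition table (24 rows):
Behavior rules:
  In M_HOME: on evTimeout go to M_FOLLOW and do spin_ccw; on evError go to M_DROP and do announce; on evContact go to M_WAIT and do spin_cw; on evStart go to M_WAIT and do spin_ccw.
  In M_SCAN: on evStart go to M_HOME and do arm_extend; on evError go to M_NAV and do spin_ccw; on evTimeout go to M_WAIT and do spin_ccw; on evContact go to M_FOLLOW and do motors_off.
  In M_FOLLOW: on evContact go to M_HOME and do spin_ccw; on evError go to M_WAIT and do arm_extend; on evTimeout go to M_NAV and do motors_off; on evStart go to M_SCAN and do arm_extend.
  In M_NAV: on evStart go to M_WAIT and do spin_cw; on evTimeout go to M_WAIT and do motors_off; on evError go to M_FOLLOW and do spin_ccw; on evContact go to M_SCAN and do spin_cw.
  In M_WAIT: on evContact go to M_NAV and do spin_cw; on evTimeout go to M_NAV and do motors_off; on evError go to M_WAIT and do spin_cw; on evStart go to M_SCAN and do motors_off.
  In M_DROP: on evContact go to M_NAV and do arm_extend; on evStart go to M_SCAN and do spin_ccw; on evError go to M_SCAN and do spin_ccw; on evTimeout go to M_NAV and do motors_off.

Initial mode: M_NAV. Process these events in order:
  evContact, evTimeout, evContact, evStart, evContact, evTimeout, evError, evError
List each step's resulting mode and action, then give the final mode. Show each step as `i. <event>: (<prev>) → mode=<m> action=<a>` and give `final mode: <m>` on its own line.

1. evContact: (M_NAV) → mode=M_SCAN action=spin_cw
2. evTimeout: (M_SCAN) → mode=M_WAIT action=spin_ccw
3. evContact: (M_WAIT) → mode=M_NAV action=spin_cw
4. evStart: (M_NAV) → mode=M_WAIT action=spin_cw
5. evContact: (M_WAIT) → mode=M_NAV action=spin_cw
6. evTimeout: (M_NAV) → mode=M_WAIT action=motors_off
7. evError: (M_WAIT) → mode=M_WAIT action=spin_cw
8. evError: (M_WAIT) → mode=M_WAIT action=spin_cw

final mode: M_WAIT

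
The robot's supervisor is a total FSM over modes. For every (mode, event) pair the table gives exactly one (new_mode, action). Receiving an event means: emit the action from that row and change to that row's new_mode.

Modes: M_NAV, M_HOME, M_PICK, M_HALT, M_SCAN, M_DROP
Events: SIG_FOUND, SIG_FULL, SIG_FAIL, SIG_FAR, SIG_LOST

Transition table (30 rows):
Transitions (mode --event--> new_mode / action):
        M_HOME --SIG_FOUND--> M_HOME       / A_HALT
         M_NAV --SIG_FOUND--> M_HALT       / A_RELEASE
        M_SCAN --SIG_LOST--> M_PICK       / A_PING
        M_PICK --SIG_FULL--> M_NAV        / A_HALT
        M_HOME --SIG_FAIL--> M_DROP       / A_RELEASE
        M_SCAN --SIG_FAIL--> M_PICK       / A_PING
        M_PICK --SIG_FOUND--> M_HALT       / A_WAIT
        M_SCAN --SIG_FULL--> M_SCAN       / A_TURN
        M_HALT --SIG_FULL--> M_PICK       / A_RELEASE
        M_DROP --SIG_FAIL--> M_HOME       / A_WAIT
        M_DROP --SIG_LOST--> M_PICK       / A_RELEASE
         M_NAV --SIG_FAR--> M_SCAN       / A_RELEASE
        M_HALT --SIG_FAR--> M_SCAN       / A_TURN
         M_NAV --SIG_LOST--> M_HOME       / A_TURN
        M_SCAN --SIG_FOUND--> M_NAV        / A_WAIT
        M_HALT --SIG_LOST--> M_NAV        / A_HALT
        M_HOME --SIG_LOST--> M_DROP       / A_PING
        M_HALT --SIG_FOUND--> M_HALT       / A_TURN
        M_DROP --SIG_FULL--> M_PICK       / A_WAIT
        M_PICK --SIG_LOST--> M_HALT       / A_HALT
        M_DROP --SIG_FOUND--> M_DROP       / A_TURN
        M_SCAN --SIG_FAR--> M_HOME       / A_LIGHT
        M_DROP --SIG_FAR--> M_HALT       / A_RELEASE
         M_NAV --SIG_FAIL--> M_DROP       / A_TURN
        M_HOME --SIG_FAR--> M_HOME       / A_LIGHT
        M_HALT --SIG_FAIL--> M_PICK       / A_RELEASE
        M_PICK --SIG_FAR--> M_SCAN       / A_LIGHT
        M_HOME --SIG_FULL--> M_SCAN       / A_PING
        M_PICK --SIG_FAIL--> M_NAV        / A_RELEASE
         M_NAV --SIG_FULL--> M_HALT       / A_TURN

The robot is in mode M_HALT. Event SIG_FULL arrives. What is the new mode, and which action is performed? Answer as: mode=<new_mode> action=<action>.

mode=M_PICK action=A_RELEASE

current mode = M_HALT; filter table to that mode:
  (M_HALT, SIG_FULL) → (M_PICK, A_RELEASE)  ← event matches
  (M_HALT, SIG_FAR) → (M_SCAN, A_TURN)
  (M_HALT, SIG_LOST) → (M_NAV, A_HALT)
  (M_HALT, SIG_FOUND) → (M_HALT, A_TURN)
  (M_HALT, SIG_FAIL) → (M_PICK, A_RELEASE)
event = SIG_FULL selects (M_PICK, A_RELEASE)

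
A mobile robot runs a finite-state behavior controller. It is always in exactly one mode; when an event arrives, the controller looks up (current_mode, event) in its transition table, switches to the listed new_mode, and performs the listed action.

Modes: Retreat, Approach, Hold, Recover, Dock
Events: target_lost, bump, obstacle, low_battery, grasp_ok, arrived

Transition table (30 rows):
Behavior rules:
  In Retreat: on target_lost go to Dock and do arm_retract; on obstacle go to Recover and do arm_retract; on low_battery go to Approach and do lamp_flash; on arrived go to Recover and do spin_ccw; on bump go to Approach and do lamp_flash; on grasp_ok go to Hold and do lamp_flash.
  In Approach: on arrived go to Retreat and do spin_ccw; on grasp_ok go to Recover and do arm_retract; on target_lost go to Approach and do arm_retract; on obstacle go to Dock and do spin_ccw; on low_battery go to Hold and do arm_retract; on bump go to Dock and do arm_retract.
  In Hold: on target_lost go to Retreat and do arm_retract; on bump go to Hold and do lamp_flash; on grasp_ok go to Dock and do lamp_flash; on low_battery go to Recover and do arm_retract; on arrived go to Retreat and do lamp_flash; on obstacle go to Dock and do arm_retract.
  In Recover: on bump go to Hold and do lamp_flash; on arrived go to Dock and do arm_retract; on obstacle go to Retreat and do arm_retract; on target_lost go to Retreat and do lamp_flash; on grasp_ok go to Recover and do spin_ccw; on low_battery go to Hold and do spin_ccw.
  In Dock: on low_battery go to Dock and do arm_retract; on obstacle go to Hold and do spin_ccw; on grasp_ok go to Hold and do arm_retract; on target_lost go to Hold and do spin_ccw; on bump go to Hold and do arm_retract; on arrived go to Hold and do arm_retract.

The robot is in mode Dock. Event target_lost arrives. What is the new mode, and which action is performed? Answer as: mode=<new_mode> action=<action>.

mode=Hold action=spin_ccw

current mode = Dock; filter table to that mode:
  (Dock, low_battery) → (Dock, arm_retract)
  (Dock, obstacle) → (Hold, spin_ccw)
  (Dock, grasp_ok) → (Hold, arm_retract)
  (Dock, target_lost) → (Hold, spin_ccw)  ← event matches
  (Dock, bump) → (Hold, arm_retract)
  (Dock, arrived) → (Hold, arm_retract)
event = target_lost selects (Hold, spin_ccw)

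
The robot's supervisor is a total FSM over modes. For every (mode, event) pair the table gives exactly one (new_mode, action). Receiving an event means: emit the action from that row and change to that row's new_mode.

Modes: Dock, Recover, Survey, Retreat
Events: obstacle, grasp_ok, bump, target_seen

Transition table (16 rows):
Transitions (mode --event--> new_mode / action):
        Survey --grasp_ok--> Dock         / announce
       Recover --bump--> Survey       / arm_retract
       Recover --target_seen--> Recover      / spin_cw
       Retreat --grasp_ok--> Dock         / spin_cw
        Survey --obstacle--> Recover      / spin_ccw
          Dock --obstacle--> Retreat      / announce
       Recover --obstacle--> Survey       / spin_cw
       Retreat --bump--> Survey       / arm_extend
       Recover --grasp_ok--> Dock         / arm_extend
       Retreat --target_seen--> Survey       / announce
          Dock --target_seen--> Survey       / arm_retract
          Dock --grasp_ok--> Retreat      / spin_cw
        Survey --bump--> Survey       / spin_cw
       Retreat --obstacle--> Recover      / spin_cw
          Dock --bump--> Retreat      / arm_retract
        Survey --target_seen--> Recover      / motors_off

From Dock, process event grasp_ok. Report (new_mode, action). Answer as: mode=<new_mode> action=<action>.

current mode = Dock; filter table to that mode:
  (Dock, obstacle) → (Retreat, announce)
  (Dock, target_seen) → (Survey, arm_retract)
  (Dock, grasp_ok) → (Retreat, spin_cw)  ← event matches
  (Dock, bump) → (Retreat, arm_retract)
event = grasp_ok selects (Retreat, spin_cw)

mode=Retreat action=spin_cw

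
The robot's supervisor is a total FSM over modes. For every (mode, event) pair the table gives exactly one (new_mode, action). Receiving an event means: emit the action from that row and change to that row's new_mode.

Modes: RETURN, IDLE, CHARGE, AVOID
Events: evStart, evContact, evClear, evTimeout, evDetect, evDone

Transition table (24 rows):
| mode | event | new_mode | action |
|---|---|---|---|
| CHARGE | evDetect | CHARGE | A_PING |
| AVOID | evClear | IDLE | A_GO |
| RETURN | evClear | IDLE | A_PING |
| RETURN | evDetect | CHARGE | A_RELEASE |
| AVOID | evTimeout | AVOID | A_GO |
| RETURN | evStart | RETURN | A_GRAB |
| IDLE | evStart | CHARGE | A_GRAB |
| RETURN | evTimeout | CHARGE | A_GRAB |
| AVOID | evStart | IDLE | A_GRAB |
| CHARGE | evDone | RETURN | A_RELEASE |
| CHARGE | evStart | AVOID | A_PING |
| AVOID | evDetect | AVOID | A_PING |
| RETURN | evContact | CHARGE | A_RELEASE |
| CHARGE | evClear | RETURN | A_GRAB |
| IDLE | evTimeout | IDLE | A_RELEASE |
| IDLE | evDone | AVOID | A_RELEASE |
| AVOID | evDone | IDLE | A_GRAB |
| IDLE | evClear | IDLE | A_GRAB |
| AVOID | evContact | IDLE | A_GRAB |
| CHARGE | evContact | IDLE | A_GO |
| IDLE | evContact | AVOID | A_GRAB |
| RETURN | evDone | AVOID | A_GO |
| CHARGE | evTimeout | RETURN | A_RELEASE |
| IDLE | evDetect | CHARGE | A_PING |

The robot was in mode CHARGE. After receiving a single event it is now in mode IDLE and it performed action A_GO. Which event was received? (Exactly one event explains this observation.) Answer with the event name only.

evContact

try evStart: (CHARGE, evStart) → (AVOID, A_PING)
try evContact: (CHARGE, evContact) → (IDLE, A_GO)  ← matches
try evClear: (CHARGE, evClear) → (RETURN, A_GRAB)
try evTimeout: (CHARGE, evTimeout) → (RETURN, A_RELEASE)
try evDetect: (CHARGE, evDetect) → (CHARGE, A_PING)
try evDone: (CHARGE, evDone) → (RETURN, A_RELEASE)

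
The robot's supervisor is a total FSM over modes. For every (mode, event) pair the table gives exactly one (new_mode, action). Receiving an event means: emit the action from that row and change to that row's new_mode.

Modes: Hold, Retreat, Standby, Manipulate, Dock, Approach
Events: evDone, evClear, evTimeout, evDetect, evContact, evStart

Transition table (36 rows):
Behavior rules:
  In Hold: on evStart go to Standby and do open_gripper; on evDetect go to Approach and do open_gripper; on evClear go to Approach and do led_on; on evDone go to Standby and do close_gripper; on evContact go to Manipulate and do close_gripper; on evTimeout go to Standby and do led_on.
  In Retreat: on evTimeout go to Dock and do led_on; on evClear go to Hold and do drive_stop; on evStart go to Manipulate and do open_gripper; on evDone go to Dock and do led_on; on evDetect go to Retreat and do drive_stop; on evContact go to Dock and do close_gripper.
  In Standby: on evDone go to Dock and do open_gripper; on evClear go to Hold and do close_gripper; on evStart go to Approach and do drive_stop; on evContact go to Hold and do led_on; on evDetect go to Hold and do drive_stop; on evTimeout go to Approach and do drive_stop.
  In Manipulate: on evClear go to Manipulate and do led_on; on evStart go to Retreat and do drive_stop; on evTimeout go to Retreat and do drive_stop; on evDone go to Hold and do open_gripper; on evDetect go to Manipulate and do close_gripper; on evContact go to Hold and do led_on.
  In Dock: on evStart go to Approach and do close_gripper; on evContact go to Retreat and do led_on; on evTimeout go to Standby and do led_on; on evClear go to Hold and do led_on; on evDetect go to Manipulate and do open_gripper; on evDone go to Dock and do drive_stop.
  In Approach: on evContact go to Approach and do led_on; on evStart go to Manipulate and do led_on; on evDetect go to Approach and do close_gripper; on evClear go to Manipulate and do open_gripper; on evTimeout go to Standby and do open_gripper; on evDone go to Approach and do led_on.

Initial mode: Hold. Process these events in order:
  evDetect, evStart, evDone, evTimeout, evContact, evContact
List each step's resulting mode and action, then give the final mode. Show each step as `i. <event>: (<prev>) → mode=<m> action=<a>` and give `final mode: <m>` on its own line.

1. evDetect: (Hold) → mode=Approach action=open_gripper
2. evStart: (Approach) → mode=Manipulate action=led_on
3. evDone: (Manipulate) → mode=Hold action=open_gripper
4. evTimeout: (Hold) → mode=Standby action=led_on
5. evContact: (Standby) → mode=Hold action=led_on
6. evContact: (Hold) → mode=Manipulate action=close_gripper

final mode: Manipulate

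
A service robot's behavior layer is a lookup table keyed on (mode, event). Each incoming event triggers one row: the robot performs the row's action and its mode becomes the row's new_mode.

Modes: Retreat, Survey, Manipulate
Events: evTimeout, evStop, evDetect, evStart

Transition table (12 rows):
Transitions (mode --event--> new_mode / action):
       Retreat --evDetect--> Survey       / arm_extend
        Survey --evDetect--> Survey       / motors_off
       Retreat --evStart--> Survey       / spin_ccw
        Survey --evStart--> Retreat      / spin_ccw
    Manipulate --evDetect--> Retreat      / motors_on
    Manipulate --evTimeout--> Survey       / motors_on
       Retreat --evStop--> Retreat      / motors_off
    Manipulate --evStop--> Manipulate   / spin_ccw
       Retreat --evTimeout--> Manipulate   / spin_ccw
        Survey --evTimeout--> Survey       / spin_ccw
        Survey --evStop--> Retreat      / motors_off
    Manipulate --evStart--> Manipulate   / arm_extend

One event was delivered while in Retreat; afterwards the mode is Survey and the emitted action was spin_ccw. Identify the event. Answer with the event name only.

evStart

try evTimeout: (Retreat, evTimeout) → (Manipulate, spin_ccw)
try evStop: (Retreat, evStop) → (Retreat, motors_off)
try evDetect: (Retreat, evDetect) → (Survey, arm_extend)
try evStart: (Retreat, evStart) → (Survey, spin_ccw)  ← matches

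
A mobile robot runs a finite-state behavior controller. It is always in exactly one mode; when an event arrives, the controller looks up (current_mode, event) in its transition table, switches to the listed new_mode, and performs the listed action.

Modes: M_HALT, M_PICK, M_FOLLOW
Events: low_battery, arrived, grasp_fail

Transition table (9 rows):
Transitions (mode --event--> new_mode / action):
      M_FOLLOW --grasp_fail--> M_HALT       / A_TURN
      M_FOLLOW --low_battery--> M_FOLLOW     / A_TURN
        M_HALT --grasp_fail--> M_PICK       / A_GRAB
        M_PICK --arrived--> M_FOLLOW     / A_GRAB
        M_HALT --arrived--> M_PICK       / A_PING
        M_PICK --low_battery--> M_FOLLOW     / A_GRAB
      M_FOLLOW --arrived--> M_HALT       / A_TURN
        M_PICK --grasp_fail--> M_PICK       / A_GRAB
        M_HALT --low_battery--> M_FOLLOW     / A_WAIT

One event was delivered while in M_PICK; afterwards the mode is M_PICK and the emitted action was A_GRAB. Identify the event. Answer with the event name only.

grasp_fail

try low_battery: (M_PICK, low_battery) → (M_FOLLOW, A_GRAB)
try arrived: (M_PICK, arrived) → (M_FOLLOW, A_GRAB)
try grasp_fail: (M_PICK, grasp_fail) → (M_PICK, A_GRAB)  ← matches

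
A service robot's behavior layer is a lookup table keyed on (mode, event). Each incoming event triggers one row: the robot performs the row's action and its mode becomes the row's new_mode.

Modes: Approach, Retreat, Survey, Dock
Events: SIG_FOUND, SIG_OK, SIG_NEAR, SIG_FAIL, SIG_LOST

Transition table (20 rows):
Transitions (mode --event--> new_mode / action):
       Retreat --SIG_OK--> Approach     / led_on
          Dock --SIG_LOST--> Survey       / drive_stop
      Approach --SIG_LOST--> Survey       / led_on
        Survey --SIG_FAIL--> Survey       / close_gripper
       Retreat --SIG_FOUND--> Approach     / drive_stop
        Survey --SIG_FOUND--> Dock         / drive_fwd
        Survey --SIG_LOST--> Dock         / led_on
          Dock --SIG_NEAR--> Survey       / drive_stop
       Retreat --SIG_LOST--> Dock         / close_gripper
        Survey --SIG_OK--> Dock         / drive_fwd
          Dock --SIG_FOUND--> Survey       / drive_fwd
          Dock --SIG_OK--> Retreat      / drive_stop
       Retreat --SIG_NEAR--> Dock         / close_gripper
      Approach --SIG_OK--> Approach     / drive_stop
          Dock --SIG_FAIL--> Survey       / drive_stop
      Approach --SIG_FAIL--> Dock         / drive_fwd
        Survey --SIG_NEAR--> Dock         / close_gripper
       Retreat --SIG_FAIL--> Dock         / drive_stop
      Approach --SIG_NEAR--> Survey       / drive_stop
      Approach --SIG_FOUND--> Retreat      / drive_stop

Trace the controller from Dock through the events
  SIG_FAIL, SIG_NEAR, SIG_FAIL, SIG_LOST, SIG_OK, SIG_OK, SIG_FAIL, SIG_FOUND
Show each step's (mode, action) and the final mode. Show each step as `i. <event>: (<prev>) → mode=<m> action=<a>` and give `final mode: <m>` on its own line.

1. SIG_FAIL: (Dock) → mode=Survey action=drive_stop
2. SIG_NEAR: (Survey) → mode=Dock action=close_gripper
3. SIG_FAIL: (Dock) → mode=Survey action=drive_stop
4. SIG_LOST: (Survey) → mode=Dock action=led_on
5. SIG_OK: (Dock) → mode=Retreat action=drive_stop
6. SIG_OK: (Retreat) → mode=Approach action=led_on
7. SIG_FAIL: (Approach) → mode=Dock action=drive_fwd
8. SIG_FOUND: (Dock) → mode=Survey action=drive_fwd

final mode: Survey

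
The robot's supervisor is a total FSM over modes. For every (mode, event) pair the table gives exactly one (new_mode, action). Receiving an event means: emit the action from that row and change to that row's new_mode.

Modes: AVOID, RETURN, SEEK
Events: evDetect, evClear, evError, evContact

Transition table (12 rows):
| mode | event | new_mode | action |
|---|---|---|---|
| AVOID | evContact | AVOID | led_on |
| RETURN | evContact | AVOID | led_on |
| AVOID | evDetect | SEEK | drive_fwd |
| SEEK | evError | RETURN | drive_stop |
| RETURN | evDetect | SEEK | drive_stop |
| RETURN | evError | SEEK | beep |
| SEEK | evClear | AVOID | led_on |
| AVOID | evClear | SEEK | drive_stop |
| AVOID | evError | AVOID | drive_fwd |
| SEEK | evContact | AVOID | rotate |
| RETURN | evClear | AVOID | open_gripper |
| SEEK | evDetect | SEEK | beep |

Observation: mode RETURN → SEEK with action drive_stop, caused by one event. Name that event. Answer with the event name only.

try evDetect: (RETURN, evDetect) → (SEEK, drive_stop)  ← matches
try evClear: (RETURN, evClear) → (AVOID, open_gripper)
try evError: (RETURN, evError) → (SEEK, beep)
try evContact: (RETURN, evContact) → (AVOID, led_on)

evDetect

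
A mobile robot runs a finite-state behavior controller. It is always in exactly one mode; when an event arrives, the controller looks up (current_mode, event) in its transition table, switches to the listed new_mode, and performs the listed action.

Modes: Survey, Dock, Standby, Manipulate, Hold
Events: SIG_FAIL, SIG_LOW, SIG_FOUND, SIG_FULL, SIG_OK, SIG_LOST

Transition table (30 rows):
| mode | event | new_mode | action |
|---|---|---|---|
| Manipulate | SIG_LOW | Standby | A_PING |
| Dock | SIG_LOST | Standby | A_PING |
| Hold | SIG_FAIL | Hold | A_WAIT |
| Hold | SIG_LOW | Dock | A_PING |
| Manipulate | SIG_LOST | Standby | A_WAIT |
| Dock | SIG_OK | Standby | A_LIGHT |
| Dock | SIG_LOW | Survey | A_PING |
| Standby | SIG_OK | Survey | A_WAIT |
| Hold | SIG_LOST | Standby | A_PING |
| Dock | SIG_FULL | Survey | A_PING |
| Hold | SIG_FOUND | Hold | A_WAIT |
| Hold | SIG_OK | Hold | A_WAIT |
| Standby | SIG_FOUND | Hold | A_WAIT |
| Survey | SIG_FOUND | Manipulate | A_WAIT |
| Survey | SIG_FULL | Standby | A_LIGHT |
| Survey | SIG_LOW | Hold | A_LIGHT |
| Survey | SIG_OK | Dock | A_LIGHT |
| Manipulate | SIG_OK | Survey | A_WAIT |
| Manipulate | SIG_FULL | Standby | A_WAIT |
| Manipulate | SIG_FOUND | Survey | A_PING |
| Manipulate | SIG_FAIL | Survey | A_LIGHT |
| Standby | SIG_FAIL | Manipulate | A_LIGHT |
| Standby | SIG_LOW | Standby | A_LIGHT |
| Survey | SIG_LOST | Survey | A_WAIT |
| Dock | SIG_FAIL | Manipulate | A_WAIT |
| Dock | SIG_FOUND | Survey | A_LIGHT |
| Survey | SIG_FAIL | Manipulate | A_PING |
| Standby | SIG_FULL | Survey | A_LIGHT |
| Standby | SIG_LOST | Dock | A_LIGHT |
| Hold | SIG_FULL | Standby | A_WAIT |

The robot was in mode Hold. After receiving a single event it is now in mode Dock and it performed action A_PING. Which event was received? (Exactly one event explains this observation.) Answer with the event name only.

SIG_LOW

try SIG_FAIL: (Hold, SIG_FAIL) → (Hold, A_WAIT)
try SIG_LOW: (Hold, SIG_LOW) → (Dock, A_PING)  ← matches
try SIG_FOUND: (Hold, SIG_FOUND) → (Hold, A_WAIT)
try SIG_FULL: (Hold, SIG_FULL) → (Standby, A_WAIT)
try SIG_OK: (Hold, SIG_OK) → (Hold, A_WAIT)
try SIG_LOST: (Hold, SIG_LOST) → (Standby, A_PING)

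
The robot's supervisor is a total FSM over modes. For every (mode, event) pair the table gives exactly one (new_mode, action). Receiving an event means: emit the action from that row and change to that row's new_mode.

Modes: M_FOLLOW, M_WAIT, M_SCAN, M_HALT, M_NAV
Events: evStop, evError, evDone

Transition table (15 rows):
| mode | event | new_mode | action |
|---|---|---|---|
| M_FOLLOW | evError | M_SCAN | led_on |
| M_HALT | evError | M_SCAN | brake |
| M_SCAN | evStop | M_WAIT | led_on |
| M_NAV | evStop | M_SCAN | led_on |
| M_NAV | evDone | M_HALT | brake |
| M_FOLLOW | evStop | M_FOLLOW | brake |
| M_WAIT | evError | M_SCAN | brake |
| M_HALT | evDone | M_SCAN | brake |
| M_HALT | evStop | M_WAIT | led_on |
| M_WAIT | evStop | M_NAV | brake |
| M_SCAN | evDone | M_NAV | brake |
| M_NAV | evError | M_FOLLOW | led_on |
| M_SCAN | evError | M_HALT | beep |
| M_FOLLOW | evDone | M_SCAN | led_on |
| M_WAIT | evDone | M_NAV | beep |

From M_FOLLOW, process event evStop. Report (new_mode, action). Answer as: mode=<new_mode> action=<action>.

mode=M_FOLLOW action=brake

current mode = M_FOLLOW; filter table to that mode:
  (M_FOLLOW, evError) → (M_SCAN, led_on)
  (M_FOLLOW, evStop) → (M_FOLLOW, brake)  ← event matches
  (M_FOLLOW, evDone) → (M_SCAN, led_on)
event = evStop selects (M_FOLLOW, brake)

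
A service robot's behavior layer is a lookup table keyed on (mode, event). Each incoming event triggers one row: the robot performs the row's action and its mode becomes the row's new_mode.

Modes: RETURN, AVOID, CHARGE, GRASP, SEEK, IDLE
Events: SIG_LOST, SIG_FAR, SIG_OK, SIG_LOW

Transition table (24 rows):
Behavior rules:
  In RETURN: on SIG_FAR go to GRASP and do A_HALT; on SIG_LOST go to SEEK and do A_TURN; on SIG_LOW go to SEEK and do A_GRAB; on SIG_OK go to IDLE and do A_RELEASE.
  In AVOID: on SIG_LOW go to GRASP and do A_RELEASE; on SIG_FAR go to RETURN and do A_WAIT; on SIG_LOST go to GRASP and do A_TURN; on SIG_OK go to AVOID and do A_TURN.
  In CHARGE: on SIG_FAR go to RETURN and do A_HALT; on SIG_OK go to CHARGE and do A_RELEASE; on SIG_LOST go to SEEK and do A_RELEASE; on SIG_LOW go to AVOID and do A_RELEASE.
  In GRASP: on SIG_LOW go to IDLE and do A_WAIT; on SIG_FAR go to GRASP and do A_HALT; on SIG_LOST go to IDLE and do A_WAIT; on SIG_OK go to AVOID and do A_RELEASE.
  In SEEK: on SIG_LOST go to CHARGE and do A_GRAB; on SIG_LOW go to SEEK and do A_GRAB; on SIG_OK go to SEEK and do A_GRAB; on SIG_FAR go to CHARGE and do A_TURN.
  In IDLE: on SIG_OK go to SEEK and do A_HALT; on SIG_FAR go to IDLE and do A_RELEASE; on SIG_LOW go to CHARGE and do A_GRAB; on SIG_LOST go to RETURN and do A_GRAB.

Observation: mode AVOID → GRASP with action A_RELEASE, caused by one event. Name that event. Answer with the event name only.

try SIG_LOST: (AVOID, SIG_LOST) → (GRASP, A_TURN)
try SIG_FAR: (AVOID, SIG_FAR) → (RETURN, A_WAIT)
try SIG_OK: (AVOID, SIG_OK) → (AVOID, A_TURN)
try SIG_LOW: (AVOID, SIG_LOW) → (GRASP, A_RELEASE)  ← matches

SIG_LOW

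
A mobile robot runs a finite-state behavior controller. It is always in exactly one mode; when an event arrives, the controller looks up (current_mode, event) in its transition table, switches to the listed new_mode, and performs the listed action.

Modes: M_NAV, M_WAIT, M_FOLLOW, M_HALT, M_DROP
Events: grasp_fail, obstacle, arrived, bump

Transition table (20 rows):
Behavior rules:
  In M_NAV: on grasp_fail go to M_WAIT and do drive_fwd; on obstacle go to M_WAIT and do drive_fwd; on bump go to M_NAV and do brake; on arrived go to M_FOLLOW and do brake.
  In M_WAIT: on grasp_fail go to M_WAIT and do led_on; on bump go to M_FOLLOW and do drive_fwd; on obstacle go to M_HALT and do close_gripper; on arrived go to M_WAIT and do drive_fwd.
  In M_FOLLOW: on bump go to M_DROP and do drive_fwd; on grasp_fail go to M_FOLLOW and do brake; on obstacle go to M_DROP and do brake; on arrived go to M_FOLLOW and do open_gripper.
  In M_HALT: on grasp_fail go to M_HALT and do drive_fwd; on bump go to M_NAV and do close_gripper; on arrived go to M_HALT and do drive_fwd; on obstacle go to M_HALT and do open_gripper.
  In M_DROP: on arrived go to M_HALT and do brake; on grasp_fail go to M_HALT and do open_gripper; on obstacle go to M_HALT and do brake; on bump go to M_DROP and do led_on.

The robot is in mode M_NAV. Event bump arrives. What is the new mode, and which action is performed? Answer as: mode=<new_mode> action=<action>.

mode=M_NAV action=brake

current mode = M_NAV; filter table to that mode:
  (M_NAV, grasp_fail) → (M_WAIT, drive_fwd)
  (M_NAV, obstacle) → (M_WAIT, drive_fwd)
  (M_NAV, bump) → (M_NAV, brake)  ← event matches
  (M_NAV, arrived) → (M_FOLLOW, brake)
event = bump selects (M_NAV, brake)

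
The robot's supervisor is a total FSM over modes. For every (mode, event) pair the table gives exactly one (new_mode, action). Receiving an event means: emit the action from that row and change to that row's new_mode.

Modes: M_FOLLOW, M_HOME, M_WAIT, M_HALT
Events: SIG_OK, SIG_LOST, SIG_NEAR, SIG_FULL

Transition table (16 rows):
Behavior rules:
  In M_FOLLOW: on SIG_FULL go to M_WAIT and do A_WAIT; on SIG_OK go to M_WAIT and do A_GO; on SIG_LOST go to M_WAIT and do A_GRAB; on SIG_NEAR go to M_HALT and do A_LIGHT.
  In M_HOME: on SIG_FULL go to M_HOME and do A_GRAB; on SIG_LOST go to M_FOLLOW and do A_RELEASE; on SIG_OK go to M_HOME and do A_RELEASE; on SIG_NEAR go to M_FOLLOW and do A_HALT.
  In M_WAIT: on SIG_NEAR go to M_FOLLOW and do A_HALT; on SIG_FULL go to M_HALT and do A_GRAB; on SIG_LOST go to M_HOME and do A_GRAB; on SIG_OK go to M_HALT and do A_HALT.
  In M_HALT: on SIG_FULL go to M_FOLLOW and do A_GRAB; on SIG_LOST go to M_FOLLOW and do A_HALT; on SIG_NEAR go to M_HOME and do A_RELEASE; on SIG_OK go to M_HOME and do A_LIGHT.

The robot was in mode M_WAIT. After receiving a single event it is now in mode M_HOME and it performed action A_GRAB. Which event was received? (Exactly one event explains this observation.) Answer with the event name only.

try SIG_OK: (M_WAIT, SIG_OK) → (M_HALT, A_HALT)
try SIG_LOST: (M_WAIT, SIG_LOST) → (M_HOME, A_GRAB)  ← matches
try SIG_NEAR: (M_WAIT, SIG_NEAR) → (M_FOLLOW, A_HALT)
try SIG_FULL: (M_WAIT, SIG_FULL) → (M_HALT, A_GRAB)

SIG_LOST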